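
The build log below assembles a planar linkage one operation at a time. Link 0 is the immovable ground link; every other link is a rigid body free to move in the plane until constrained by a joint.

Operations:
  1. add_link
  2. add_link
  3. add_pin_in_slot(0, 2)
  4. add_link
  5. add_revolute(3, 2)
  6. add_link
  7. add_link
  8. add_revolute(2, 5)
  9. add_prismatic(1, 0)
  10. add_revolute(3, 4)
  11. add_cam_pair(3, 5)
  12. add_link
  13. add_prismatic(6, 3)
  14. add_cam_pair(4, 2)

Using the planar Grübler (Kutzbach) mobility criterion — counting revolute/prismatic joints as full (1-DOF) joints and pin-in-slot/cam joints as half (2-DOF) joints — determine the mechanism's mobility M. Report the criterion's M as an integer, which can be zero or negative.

L=1 J1=0 J2=0
add link → L=2 J1=0 J2=0
add link → L=3 J1=0 J2=0
PS@0,2 dof=2 J2 → L=3 J1=0 J2=1
add link → L=4 J1=0 J2=1
R@3,2 dof=1 J1 → L=4 J1=1 J2=1
add link → L=5 J1=1 J2=1
add link → L=6 J1=1 J2=1
R@2,5 dof=1 J1 → L=6 J1=2 J2=1
P@1,0 dof=1 J1 → L=6 J1=3 J2=1
R@3,4 dof=1 J1 → L=6 J1=4 J2=1
C@3,5 dof=2 J2 → L=6 J1=4 J2=2
add link → L=7 J1=4 J2=2
P@6,3 dof=1 J1 → L=7 J1=5 J2=2
C@4,2 dof=2 J2 → L=7 J1=5 J2=3
M=3(L−1)−2J1−J2=3·6−2·5−3=5

M = 5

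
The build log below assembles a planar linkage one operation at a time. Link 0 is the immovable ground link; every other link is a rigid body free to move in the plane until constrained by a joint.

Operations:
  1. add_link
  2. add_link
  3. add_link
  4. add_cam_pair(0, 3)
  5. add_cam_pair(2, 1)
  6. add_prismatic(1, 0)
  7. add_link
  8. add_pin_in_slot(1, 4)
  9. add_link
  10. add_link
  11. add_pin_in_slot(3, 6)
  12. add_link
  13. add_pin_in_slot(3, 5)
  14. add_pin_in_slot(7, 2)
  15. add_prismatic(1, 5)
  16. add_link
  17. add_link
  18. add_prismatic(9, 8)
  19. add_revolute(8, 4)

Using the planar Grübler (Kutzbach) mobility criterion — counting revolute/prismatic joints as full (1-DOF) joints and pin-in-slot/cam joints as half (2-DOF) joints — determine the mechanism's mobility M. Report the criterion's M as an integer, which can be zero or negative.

[1;0;0] (link 0 is ground)
L+ [2;0;0]
L+ [3;0;0]
L+ [4;0;0]
C(0,3)∈J2 [4;0;1]
C(2,1)∈J2 [4;0;2]
P(1,0)∈J1 [4;1;2]
L+ [5;1;2]
PS(1,4)∈J2 [5;1;3]
L+ [6;1;3]
L+ [7;1;3]
PS(3,6)∈J2 [7;1;4]
L+ [8;1;4]
PS(3,5)∈J2 [8;1;5]
PS(7,2)∈J2 [8;1;6]
P(1,5)∈J1 [8;2;6]
L+ [9;2;6]
L+ [10;2;6]
P(9,8)∈J1 [10;3;6]
R(8,4)∈J1 [10;4;6]
mobility = 27 − 8 − 6 = 13

M = 13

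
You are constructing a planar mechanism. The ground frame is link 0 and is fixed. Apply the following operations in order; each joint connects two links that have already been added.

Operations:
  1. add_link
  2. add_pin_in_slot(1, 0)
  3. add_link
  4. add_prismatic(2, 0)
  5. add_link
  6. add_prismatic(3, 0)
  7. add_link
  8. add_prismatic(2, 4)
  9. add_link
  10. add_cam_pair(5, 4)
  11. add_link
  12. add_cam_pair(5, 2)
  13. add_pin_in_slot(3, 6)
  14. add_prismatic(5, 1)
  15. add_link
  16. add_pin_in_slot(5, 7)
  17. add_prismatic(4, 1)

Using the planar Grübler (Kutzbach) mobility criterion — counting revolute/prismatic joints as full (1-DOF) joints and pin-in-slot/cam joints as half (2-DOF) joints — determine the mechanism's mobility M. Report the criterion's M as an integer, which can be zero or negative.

M = 6

[1;0;0] (link 0 is ground)
L+ [2;0;0]
PS(1,0)∈J2 [2;0;1]
L+ [3;0;1]
P(2,0)∈J1 [3;1;1]
L+ [4;1;1]
P(3,0)∈J1 [4;2;1]
L+ [5;2;1]
P(2,4)∈J1 [5;3;1]
L+ [6;3;1]
C(5,4)∈J2 [6;3;2]
L+ [7;3;2]
C(5,2)∈J2 [7;3;3]
PS(3,6)∈J2 [7;3;4]
P(5,1)∈J1 [7;4;4]
L+ [8;4;4]
PS(5,7)∈J2 [8;4;5]
P(4,1)∈J1 [8;5;5]
mobility = 21 − 10 − 5 = 6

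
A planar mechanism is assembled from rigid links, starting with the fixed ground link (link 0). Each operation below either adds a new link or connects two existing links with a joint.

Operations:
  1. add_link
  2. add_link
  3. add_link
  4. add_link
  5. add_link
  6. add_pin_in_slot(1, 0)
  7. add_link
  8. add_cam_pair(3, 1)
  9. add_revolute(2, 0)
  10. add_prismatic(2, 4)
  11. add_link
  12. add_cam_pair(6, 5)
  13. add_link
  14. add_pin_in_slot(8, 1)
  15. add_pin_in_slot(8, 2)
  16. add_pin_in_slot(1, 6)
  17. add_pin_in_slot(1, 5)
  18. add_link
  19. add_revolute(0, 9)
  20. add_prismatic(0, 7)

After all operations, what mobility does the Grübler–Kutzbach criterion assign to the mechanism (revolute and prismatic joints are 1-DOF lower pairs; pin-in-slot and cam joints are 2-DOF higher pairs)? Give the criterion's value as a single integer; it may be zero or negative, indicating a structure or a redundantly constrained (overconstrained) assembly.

M = 12

L=1 J1=0 J2=0
add link → L=2 J1=0 J2=0
add link → L=3 J1=0 J2=0
add link → L=4 J1=0 J2=0
add link → L=5 J1=0 J2=0
add link → L=6 J1=0 J2=0
PS@1,0 dof=2 J2 → L=6 J1=0 J2=1
add link → L=7 J1=0 J2=1
C@3,1 dof=2 J2 → L=7 J1=0 J2=2
R@2,0 dof=1 J1 → L=7 J1=1 J2=2
P@2,4 dof=1 J1 → L=7 J1=2 J2=2
add link → L=8 J1=2 J2=2
C@6,5 dof=2 J2 → L=8 J1=2 J2=3
add link → L=9 J1=2 J2=3
PS@8,1 dof=2 J2 → L=9 J1=2 J2=4
PS@8,2 dof=2 J2 → L=9 J1=2 J2=5
PS@1,6 dof=2 J2 → L=9 J1=2 J2=6
PS@1,5 dof=2 J2 → L=9 J1=2 J2=7
add link → L=10 J1=2 J2=7
R@0,9 dof=1 J1 → L=10 J1=3 J2=7
P@0,7 dof=1 J1 → L=10 J1=4 J2=7
M=3(L−1)−2J1−J2=3·9−2·4−7=12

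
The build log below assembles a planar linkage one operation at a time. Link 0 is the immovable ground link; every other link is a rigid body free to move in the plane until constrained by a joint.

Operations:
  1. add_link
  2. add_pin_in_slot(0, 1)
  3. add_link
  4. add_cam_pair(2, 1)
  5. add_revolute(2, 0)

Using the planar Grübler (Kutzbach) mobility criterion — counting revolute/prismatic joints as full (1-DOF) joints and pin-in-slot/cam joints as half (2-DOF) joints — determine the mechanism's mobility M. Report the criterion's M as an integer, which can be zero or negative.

M = 2

[1;0;0] (link 0 is ground)
L+ [2;0;0]
PS(0,1)∈J2 [2;0;1]
L+ [3;0;1]
C(2,1)∈J2 [3;0;2]
R(2,0)∈J1 [3;1;2]
mobility = 6 − 2 − 2 = 2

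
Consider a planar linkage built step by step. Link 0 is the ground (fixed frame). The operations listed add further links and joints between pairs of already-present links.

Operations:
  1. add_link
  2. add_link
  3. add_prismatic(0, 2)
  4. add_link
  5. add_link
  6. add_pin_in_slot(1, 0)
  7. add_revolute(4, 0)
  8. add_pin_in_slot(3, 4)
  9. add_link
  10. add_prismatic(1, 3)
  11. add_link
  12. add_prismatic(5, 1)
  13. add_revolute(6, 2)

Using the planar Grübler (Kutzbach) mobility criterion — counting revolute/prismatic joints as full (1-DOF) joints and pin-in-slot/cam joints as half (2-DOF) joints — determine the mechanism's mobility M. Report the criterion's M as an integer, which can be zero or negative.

link 0 = ground. State L|J1|J2 = 1|0|0
+link1  2|0|0
+link2  3|0|0
P(0,2) f=1→J1  3|1|0
+link3  4|1|0
+link4  5|1|0
PS(1,0) f=2→J2  5|1|1
R(4,0) f=1→J1  5|2|1
PS(3,4) f=2→J2  5|2|2
+link5  6|2|2
P(1,3) f=1→J1  6|3|2
+link6  7|3|2
P(5,1) f=1→J1  7|4|2
R(6,2) f=1→J1  7|5|2
M = 3(7−1)−2·5−2 = 18−10−2 = 6

M = 6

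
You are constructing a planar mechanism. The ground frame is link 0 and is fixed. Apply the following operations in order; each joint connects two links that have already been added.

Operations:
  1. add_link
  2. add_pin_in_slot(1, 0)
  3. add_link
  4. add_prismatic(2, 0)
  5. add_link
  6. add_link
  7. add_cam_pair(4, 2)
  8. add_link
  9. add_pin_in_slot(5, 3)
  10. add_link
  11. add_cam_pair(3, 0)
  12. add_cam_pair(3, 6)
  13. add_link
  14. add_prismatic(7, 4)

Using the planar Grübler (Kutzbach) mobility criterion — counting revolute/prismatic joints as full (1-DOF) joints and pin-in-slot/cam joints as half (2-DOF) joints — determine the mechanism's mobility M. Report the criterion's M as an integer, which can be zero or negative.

link 0 = ground. State L|J1|J2 = 1|0|0
+link1  2|0|0
PS(1,0) f=2→J2  2|0|1
+link2  3|0|1
P(2,0) f=1→J1  3|1|1
+link3  4|1|1
+link4  5|1|1
C(4,2) f=2→J2  5|1|2
+link5  6|1|2
PS(5,3) f=2→J2  6|1|3
+link6  7|1|3
C(3,0) f=2→J2  7|1|4
C(3,6) f=2→J2  7|1|5
+link7  8|1|5
P(7,4) f=1→J1  8|2|5
M = 3(8−1)−2·2−5 = 21−4−5 = 12

M = 12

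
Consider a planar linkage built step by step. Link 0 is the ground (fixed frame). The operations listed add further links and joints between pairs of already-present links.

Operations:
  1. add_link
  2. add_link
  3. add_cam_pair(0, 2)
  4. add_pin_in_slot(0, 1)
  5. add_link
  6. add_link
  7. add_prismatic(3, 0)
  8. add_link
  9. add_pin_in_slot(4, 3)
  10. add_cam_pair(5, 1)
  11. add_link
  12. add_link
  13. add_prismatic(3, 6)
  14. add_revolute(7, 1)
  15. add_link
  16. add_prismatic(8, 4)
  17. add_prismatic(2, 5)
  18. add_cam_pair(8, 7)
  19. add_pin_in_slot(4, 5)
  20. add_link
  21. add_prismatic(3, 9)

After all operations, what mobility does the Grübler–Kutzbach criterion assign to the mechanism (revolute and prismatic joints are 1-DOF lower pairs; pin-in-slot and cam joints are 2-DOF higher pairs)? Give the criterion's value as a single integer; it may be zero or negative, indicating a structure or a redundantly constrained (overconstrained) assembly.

M = 9

link 0 = ground. State L|J1|J2 = 1|0|0
+link1  2|0|0
+link2  3|0|0
C(0,2) f=2→J2  3|0|1
PS(0,1) f=2→J2  3|0|2
+link3  4|0|2
+link4  5|0|2
P(3,0) f=1→J1  5|1|2
+link5  6|1|2
PS(4,3) f=2→J2  6|1|3
C(5,1) f=2→J2  6|1|4
+link6  7|1|4
+link7  8|1|4
P(3,6) f=1→J1  8|2|4
R(7,1) f=1→J1  8|3|4
+link8  9|3|4
P(8,4) f=1→J1  9|4|4
P(2,5) f=1→J1  9|5|4
C(8,7) f=2→J2  9|5|5
PS(4,5) f=2→J2  9|5|6
+link9  10|5|6
P(3,9) f=1→J1  10|6|6
M = 3(10−1)−2·6−6 = 27−12−6 = 9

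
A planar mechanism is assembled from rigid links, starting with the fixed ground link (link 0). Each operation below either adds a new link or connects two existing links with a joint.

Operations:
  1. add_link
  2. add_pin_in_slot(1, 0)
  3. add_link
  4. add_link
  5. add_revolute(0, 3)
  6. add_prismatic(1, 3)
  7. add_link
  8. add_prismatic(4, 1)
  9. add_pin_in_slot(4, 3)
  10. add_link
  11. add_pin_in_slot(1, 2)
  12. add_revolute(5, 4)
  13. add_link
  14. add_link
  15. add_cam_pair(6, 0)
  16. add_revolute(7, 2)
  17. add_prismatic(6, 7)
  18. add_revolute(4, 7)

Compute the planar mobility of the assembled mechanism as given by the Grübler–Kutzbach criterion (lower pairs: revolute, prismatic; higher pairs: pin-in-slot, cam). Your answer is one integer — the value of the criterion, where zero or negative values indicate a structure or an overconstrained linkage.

[1;0;0] (link 0 is ground)
L+ [2;0;0]
PS(1,0)∈J2 [2;0;1]
L+ [3;0;1]
L+ [4;0;1]
R(0,3)∈J1 [4;1;1]
P(1,3)∈J1 [4;2;1]
L+ [5;2;1]
P(4,1)∈J1 [5;3;1]
PS(4,3)∈J2 [5;3;2]
L+ [6;3;2]
PS(1,2)∈J2 [6;3;3]
R(5,4)∈J1 [6;4;3]
L+ [7;4;3]
L+ [8;4;3]
C(6,0)∈J2 [8;4;4]
R(7,2)∈J1 [8;5;4]
P(6,7)∈J1 [8;6;4]
R(4,7)∈J1 [8;7;4]
mobility = 21 − 14 − 4 = 3

M = 3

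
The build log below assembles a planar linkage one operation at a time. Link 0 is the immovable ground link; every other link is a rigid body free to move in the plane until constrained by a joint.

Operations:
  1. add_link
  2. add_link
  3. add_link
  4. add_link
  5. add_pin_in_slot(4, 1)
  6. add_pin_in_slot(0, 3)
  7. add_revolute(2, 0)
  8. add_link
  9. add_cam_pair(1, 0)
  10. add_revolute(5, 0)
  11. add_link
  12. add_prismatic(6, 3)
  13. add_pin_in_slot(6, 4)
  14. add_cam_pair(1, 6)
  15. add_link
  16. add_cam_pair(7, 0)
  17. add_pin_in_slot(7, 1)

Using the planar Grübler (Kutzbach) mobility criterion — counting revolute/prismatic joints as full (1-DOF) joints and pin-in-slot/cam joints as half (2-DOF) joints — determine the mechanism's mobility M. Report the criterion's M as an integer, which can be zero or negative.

M = 8

ground; <1,0,0>
#1 <2,0,0>
#2 <3,0,0>
#3 <4,0,0>
#4 <5,0,0>
PS:4↔1 J2 <5,0,1>
PS:0↔3 J2 <5,0,2>
R:2↔0 J1 <5,1,2>
#5 <6,1,2>
C:1↔0 J2 <6,1,3>
R:5↔0 J1 <6,2,3>
#6 <7,2,3>
P:6↔3 J1 <7,3,3>
PS:6↔4 J2 <7,3,4>
C:1↔6 J2 <7,3,5>
#7 <8,3,5>
C:7↔0 J2 <8,3,6>
PS:7↔1 J2 <8,3,7>
3×7 − 2×3 − 1×7 = 8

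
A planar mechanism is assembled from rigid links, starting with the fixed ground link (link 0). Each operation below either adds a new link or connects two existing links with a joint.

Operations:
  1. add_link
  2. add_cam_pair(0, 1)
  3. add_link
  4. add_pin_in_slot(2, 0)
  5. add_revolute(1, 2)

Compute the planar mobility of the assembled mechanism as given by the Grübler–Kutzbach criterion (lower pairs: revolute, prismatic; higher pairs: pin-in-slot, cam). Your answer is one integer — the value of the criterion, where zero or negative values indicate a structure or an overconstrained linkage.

ground; <1,0,0>
#1 <2,0,0>
C:0↔1 J2 <2,0,1>
#2 <3,0,1>
PS:2↔0 J2 <3,0,2>
R:1↔2 J1 <3,1,2>
3×2 − 2×1 − 1×2 = 2

M = 2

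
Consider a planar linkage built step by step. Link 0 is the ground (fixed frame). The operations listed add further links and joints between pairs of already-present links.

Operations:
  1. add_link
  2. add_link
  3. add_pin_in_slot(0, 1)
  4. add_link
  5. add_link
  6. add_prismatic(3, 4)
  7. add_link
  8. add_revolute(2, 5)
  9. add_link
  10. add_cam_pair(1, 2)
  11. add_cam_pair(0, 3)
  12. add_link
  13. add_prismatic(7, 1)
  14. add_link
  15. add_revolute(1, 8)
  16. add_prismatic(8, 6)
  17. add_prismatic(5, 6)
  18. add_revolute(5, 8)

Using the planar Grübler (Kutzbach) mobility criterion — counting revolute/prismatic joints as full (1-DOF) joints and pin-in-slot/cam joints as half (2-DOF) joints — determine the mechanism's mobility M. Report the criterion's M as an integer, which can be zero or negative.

ground; <1,0,0>
#1 <2,0,0>
#2 <3,0,0>
PS:0↔1 J2 <3,0,1>
#3 <4,0,1>
#4 <5,0,1>
P:3↔4 J1 <5,1,1>
#5 <6,1,1>
R:2↔5 J1 <6,2,1>
#6 <7,2,1>
C:1↔2 J2 <7,2,2>
C:0↔3 J2 <7,2,3>
#7 <8,2,3>
P:7↔1 J1 <8,3,3>
#8 <9,3,3>
R:1↔8 J1 <9,4,3>
P:8↔6 J1 <9,5,3>
P:5↔6 J1 <9,6,3>
R:5↔8 J1 <9,7,3>
3×8 − 2×7 − 1×3 = 7

M = 7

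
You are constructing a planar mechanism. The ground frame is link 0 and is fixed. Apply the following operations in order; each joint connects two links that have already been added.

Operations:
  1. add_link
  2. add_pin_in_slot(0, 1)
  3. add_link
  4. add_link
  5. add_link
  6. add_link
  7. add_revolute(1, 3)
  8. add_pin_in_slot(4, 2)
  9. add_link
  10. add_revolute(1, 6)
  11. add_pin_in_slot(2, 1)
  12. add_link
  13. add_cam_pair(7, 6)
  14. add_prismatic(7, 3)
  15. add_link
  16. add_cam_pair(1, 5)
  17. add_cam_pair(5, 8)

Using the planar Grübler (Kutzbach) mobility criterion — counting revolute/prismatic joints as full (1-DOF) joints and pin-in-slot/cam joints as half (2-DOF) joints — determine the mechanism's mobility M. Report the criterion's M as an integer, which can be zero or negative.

M = 12

link 0 = ground. State L|J1|J2 = 1|0|0
+link1  2|0|0
PS(0,1) f=2→J2  2|0|1
+link2  3|0|1
+link3  4|0|1
+link4  5|0|1
+link5  6|0|1
R(1,3) f=1→J1  6|1|1
PS(4,2) f=2→J2  6|1|2
+link6  7|1|2
R(1,6) f=1→J1  7|2|2
PS(2,1) f=2→J2  7|2|3
+link7  8|2|3
C(7,6) f=2→J2  8|2|4
P(7,3) f=1→J1  8|3|4
+link8  9|3|4
C(1,5) f=2→J2  9|3|5
C(5,8) f=2→J2  9|3|6
M = 3(9−1)−2·3−6 = 24−6−6 = 12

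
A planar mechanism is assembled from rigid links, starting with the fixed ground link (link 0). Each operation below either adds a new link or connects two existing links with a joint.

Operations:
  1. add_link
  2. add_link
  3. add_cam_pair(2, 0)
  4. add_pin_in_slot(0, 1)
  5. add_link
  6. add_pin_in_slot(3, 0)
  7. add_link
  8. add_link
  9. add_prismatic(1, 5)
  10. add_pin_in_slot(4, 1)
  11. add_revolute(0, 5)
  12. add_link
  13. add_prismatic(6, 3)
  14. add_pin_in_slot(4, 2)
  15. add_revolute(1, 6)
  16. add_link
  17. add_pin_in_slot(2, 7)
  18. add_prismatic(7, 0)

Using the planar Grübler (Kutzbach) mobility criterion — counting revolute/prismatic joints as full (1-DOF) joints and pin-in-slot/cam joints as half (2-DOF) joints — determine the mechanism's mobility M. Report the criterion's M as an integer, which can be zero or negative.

[1;0;0] (link 0 is ground)
L+ [2;0;0]
L+ [3;0;0]
C(2,0)∈J2 [3;0;1]
PS(0,1)∈J2 [3;0;2]
L+ [4;0;2]
PS(3,0)∈J2 [4;0;3]
L+ [5;0;3]
L+ [6;0;3]
P(1,5)∈J1 [6;1;3]
PS(4,1)∈J2 [6;1;4]
R(0,5)∈J1 [6;2;4]
L+ [7;2;4]
P(6,3)∈J1 [7;3;4]
PS(4,2)∈J2 [7;3;5]
R(1,6)∈J1 [7;4;5]
L+ [8;4;5]
PS(2,7)∈J2 [8;4;6]
P(7,0)∈J1 [8;5;6]
mobility = 21 − 10 − 6 = 5

M = 5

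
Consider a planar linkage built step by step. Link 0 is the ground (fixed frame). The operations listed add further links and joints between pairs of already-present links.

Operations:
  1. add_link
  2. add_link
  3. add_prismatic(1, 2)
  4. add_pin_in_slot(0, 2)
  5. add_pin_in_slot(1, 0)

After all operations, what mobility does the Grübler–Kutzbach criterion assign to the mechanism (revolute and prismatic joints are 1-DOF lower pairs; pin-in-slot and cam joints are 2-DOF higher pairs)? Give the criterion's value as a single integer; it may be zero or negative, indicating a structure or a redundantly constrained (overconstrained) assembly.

M = 2

L=1 J1=0 J2=0
add link → L=2 J1=0 J2=0
add link → L=3 J1=0 J2=0
P@1,2 dof=1 J1 → L=3 J1=1 J2=0
PS@0,2 dof=2 J2 → L=3 J1=1 J2=1
PS@1,0 dof=2 J2 → L=3 J1=1 J2=2
M=3(L−1)−2J1−J2=3·2−2·1−2=2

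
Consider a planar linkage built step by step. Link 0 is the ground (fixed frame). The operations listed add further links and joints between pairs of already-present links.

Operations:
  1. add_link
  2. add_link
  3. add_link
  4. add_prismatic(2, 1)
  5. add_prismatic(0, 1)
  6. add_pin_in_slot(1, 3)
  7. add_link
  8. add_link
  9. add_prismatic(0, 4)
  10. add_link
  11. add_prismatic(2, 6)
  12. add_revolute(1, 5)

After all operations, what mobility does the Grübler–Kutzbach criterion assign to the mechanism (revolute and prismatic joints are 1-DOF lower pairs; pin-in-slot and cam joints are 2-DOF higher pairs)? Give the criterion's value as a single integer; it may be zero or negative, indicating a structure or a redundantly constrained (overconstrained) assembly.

link 0 = ground. State L|J1|J2 = 1|0|0
+link1  2|0|0
+link2  3|0|0
+link3  4|0|0
P(2,1) f=1→J1  4|1|0
P(0,1) f=1→J1  4|2|0
PS(1,3) f=2→J2  4|2|1
+link4  5|2|1
+link5  6|2|1
P(0,4) f=1→J1  6|3|1
+link6  7|3|1
P(2,6) f=1→J1  7|4|1
R(1,5) f=1→J1  7|5|1
M = 3(7−1)−2·5−1 = 18−10−1 = 7

M = 7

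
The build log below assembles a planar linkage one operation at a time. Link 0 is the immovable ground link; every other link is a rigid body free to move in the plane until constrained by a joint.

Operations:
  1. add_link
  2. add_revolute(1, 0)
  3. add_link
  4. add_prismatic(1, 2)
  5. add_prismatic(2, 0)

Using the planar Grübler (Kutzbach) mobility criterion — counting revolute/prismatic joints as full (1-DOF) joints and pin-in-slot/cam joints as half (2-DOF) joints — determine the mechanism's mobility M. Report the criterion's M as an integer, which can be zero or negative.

L=1 J1=0 J2=0
add link → L=2 J1=0 J2=0
R@1,0 dof=1 J1 → L=2 J1=1 J2=0
add link → L=3 J1=1 J2=0
P@1,2 dof=1 J1 → L=3 J1=2 J2=0
P@2,0 dof=1 J1 → L=3 J1=3 J2=0
M=3(L−1)−2J1−J2=3·2−2·3−0=0

M = 0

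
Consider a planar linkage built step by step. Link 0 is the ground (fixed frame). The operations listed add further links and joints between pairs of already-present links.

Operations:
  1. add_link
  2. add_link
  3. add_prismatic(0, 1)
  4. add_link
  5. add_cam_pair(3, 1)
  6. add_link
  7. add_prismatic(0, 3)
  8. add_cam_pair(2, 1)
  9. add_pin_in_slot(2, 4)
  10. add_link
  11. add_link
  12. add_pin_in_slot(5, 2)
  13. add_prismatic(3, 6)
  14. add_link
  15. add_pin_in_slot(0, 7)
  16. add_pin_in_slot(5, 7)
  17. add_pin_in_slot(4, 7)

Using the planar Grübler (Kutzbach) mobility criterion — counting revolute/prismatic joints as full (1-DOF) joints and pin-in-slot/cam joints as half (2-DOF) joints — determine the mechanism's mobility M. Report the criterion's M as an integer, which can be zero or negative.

M = 8

link 0 = ground. State L|J1|J2 = 1|0|0
+link1  2|0|0
+link2  3|0|0
P(0,1) f=1→J1  3|1|0
+link3  4|1|0
C(3,1) f=2→J2  4|1|1
+link4  5|1|1
P(0,3) f=1→J1  5|2|1
C(2,1) f=2→J2  5|2|2
PS(2,4) f=2→J2  5|2|3
+link5  6|2|3
+link6  7|2|3
PS(5,2) f=2→J2  7|2|4
P(3,6) f=1→J1  7|3|4
+link7  8|3|4
PS(0,7) f=2→J2  8|3|5
PS(5,7) f=2→J2  8|3|6
PS(4,7) f=2→J2  8|3|7
M = 3(8−1)−2·3−7 = 21−6−7 = 8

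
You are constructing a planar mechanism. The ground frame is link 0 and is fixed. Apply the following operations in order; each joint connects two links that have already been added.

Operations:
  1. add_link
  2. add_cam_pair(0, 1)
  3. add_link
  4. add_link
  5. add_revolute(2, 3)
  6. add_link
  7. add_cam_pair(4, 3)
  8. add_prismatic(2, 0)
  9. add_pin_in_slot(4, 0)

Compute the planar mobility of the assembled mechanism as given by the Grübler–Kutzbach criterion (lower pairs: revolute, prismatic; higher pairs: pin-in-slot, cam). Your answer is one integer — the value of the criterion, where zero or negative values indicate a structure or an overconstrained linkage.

M = 5

ground; <1,0,0>
#1 <2,0,0>
C:0↔1 J2 <2,0,1>
#2 <3,0,1>
#3 <4,0,1>
R:2↔3 J1 <4,1,1>
#4 <5,1,1>
C:4↔3 J2 <5,1,2>
P:2↔0 J1 <5,2,2>
PS:4↔0 J2 <5,2,3>
3×4 − 2×2 − 1×3 = 5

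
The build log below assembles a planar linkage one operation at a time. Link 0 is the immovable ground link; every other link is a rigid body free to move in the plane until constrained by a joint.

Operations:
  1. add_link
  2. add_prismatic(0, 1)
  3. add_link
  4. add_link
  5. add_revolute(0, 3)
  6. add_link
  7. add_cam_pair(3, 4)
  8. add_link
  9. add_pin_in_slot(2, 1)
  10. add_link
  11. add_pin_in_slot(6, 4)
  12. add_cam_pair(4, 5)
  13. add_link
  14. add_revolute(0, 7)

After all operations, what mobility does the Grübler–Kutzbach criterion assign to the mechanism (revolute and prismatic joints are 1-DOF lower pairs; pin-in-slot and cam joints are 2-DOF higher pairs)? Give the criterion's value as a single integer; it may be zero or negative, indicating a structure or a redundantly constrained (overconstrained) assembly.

M = 11

(L,J1,J2)=(1,0,0); link0 fixed
link1: (2,0,0)
P 0-1 [J1]: (2,1,0)
link2: (3,1,0)
link3: (4,1,0)
R 0-3 [J1]: (4,2,0)
link4: (5,2,0)
C 3-4 [J2]: (5,2,1)
link5: (6,2,1)
PS 2-1 [J2]: (6,2,2)
link6: (7,2,2)
PS 6-4 [J2]: (7,2,3)
C 4-5 [J2]: (7,2,4)
link7: (8,2,4)
R 0-7 [J1]: (8,3,4)
Grübler: 3·7 − 2·3 − 4 = 11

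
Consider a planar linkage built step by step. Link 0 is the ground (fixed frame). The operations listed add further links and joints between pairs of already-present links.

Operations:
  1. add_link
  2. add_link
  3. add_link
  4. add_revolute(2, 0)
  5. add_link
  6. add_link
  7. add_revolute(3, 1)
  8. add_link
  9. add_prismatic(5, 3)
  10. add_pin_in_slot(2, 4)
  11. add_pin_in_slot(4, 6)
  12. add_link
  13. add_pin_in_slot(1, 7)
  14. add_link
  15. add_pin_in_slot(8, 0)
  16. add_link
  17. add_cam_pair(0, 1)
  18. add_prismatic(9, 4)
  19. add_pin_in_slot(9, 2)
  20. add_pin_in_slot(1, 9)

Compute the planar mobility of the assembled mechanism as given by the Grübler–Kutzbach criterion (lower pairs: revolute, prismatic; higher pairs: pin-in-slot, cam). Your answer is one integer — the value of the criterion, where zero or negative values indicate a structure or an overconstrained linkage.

[1;0;0] (link 0 is ground)
L+ [2;0;0]
L+ [3;0;0]
L+ [4;0;0]
R(2,0)∈J1 [4;1;0]
L+ [5;1;0]
L+ [6;1;0]
R(3,1)∈J1 [6;2;0]
L+ [7;2;0]
P(5,3)∈J1 [7;3;0]
PS(2,4)∈J2 [7;3;1]
PS(4,6)∈J2 [7;3;2]
L+ [8;3;2]
PS(1,7)∈J2 [8;3;3]
L+ [9;3;3]
PS(8,0)∈J2 [9;3;4]
L+ [10;3;4]
C(0,1)∈J2 [10;3;5]
P(9,4)∈J1 [10;4;5]
PS(9,2)∈J2 [10;4;6]
PS(1,9)∈J2 [10;4;7]
mobility = 27 − 8 − 7 = 12

M = 12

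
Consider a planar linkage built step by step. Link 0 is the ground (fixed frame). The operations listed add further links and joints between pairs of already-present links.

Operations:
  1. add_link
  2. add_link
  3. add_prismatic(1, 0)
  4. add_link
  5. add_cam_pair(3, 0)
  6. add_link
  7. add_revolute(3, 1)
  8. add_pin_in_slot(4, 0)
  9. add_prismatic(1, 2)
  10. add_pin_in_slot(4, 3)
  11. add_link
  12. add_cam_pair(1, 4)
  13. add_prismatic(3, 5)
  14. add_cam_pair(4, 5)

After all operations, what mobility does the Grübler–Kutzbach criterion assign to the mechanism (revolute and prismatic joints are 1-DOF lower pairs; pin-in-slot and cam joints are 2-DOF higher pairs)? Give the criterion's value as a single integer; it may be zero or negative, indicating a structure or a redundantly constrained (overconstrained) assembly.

M = 2

[1;0;0] (link 0 is ground)
L+ [2;0;0]
L+ [3;0;0]
P(1,0)∈J1 [3;1;0]
L+ [4;1;0]
C(3,0)∈J2 [4;1;1]
L+ [5;1;1]
R(3,1)∈J1 [5;2;1]
PS(4,0)∈J2 [5;2;2]
P(1,2)∈J1 [5;3;2]
PS(4,3)∈J2 [5;3;3]
L+ [6;3;3]
C(1,4)∈J2 [6;3;4]
P(3,5)∈J1 [6;4;4]
C(4,5)∈J2 [6;4;5]
mobility = 15 − 8 − 5 = 2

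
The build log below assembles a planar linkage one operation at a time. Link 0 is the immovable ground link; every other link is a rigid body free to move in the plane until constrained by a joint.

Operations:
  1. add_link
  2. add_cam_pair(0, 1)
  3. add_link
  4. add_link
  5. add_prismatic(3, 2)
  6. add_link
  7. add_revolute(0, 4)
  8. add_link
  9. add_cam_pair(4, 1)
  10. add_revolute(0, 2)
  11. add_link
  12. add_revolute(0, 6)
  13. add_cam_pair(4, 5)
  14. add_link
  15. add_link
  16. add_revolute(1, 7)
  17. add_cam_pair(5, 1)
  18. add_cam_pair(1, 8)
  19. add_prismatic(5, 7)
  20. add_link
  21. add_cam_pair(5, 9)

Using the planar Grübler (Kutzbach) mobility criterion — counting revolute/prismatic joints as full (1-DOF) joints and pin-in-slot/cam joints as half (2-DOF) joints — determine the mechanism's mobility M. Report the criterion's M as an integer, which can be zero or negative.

[1;0;0] (link 0 is ground)
L+ [2;0;0]
C(0,1)∈J2 [2;0;1]
L+ [3;0;1]
L+ [4;0;1]
P(3,2)∈J1 [4;1;1]
L+ [5;1;1]
R(0,4)∈J1 [5;2;1]
L+ [6;2;1]
C(4,1)∈J2 [6;2;2]
R(0,2)∈J1 [6;3;2]
L+ [7;3;2]
R(0,6)∈J1 [7;4;2]
C(4,5)∈J2 [7;4;3]
L+ [8;4;3]
L+ [9;4;3]
R(1,7)∈J1 [9;5;3]
C(5,1)∈J2 [9;5;4]
C(1,8)∈J2 [9;5;5]
P(5,7)∈J1 [9;6;5]
L+ [10;6;5]
C(5,9)∈J2 [10;6;6]
mobility = 27 − 12 − 6 = 9

M = 9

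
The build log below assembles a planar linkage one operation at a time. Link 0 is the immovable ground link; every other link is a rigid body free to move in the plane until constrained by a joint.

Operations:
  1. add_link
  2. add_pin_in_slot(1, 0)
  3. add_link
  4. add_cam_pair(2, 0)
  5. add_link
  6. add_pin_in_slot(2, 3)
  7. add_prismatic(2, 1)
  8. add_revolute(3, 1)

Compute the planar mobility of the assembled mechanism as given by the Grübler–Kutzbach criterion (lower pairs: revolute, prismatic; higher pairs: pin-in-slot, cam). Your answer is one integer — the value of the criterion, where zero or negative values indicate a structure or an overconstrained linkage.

ground; <1,0,0>
#1 <2,0,0>
PS:1↔0 J2 <2,0,1>
#2 <3,0,1>
C:2↔0 J2 <3,0,2>
#3 <4,0,2>
PS:2↔3 J2 <4,0,3>
P:2↔1 J1 <4,1,3>
R:3↔1 J1 <4,2,3>
3×3 − 2×2 − 1×3 = 2

M = 2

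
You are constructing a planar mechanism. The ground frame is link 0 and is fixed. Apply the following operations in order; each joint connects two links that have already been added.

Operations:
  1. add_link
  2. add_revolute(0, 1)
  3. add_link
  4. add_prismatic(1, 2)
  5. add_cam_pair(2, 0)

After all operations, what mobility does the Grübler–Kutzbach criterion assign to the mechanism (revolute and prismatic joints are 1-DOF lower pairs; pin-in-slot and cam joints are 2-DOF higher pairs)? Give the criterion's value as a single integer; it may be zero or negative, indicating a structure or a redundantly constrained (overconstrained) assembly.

L=1 J1=0 J2=0
add link → L=2 J1=0 J2=0
R@0,1 dof=1 J1 → L=2 J1=1 J2=0
add link → L=3 J1=1 J2=0
P@1,2 dof=1 J1 → L=3 J1=2 J2=0
C@2,0 dof=2 J2 → L=3 J1=2 J2=1
M=3(L−1)−2J1−J2=3·2−2·2−1=1

M = 1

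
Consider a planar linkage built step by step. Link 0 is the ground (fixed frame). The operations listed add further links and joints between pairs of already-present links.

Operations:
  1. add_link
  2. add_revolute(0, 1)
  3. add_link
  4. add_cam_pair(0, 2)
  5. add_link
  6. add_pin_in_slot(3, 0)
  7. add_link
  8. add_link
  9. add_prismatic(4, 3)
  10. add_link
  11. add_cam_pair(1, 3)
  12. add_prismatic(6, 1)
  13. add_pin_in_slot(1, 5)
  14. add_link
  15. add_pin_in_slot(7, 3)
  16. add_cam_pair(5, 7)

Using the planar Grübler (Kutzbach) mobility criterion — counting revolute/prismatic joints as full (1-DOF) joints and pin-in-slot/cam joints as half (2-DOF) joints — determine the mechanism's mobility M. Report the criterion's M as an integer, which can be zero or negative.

ground; <1,0,0>
#1 <2,0,0>
R:0↔1 J1 <2,1,0>
#2 <3,1,0>
C:0↔2 J2 <3,1,1>
#3 <4,1,1>
PS:3↔0 J2 <4,1,2>
#4 <5,1,2>
#5 <6,1,2>
P:4↔3 J1 <6,2,2>
#6 <7,2,2>
C:1↔3 J2 <7,2,3>
P:6↔1 J1 <7,3,3>
PS:1↔5 J2 <7,3,4>
#7 <8,3,4>
PS:7↔3 J2 <8,3,5>
C:5↔7 J2 <8,3,6>
3×7 − 2×3 − 1×6 = 9

M = 9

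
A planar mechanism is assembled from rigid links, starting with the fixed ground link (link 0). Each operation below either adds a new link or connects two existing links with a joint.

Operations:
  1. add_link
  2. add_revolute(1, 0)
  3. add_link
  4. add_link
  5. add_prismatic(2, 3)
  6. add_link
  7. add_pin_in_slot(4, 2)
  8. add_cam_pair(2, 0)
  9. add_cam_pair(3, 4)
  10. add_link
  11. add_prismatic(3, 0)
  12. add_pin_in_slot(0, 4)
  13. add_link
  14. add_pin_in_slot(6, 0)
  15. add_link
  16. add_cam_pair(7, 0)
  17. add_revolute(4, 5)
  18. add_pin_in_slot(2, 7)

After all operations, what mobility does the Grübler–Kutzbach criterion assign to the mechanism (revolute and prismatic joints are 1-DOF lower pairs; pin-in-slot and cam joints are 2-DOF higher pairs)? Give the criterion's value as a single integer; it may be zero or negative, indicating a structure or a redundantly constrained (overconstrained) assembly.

(L,J1,J2)=(1,0,0); link0 fixed
link1: (2,0,0)
R 1-0 [J1]: (2,1,0)
link2: (3,1,0)
link3: (4,1,0)
P 2-3 [J1]: (4,2,0)
link4: (5,2,0)
PS 4-2 [J2]: (5,2,1)
C 2-0 [J2]: (5,2,2)
C 3-4 [J2]: (5,2,3)
link5: (6,2,3)
P 3-0 [J1]: (6,3,3)
PS 0-4 [J2]: (6,3,4)
link6: (7,3,4)
PS 6-0 [J2]: (7,3,5)
link7: (8,3,5)
C 7-0 [J2]: (8,3,6)
R 4-5 [J1]: (8,4,6)
PS 2-7 [J2]: (8,4,7)
Grübler: 3·7 − 2·4 − 7 = 6

M = 6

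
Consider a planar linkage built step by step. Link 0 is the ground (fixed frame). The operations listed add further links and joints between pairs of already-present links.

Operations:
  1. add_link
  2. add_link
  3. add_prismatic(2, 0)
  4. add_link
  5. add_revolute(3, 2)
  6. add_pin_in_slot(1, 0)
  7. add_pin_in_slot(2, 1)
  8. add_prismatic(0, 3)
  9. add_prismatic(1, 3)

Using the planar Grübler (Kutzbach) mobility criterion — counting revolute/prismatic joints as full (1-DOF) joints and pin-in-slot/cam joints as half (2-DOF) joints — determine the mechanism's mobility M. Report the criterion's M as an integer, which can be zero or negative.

M = -1

(L,J1,J2)=(1,0,0); link0 fixed
link1: (2,0,0)
link2: (3,0,0)
P 2-0 [J1]: (3,1,0)
link3: (4,1,0)
R 3-2 [J1]: (4,2,0)
PS 1-0 [J2]: (4,2,1)
PS 2-1 [J2]: (4,2,2)
P 0-3 [J1]: (4,3,2)
P 1-3 [J1]: (4,4,2)
Grübler: 3·3 − 2·4 − 2 = -1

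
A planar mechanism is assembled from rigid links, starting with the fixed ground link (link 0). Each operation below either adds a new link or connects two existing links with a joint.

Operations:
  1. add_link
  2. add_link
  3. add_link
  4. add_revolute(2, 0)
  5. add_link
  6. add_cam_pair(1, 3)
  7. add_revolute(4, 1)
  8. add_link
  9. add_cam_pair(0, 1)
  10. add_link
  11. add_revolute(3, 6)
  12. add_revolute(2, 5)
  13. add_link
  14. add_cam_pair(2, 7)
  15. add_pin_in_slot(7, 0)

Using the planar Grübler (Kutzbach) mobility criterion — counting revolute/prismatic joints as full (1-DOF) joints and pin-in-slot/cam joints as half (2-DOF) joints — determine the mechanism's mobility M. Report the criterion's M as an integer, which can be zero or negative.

link 0 = ground. State L|J1|J2 = 1|0|0
+link1  2|0|0
+link2  3|0|0
+link3  4|0|0
R(2,0) f=1→J1  4|1|0
+link4  5|1|0
C(1,3) f=2→J2  5|1|1
R(4,1) f=1→J1  5|2|1
+link5  6|2|1
C(0,1) f=2→J2  6|2|2
+link6  7|2|2
R(3,6) f=1→J1  7|3|2
R(2,5) f=1→J1  7|4|2
+link7  8|4|2
C(2,7) f=2→J2  8|4|3
PS(7,0) f=2→J2  8|4|4
M = 3(8−1)−2·4−4 = 21−8−4 = 9

M = 9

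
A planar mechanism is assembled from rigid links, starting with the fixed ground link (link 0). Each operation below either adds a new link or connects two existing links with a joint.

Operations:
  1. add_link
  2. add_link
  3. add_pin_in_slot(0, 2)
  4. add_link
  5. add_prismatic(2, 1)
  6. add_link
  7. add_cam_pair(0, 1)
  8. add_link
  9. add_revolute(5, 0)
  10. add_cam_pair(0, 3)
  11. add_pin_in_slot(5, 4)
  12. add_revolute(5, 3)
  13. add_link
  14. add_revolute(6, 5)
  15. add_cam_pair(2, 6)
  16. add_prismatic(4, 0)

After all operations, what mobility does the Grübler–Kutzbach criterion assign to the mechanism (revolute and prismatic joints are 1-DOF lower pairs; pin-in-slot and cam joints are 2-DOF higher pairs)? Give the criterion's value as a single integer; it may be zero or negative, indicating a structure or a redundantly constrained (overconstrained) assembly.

(L,J1,J2)=(1,0,0); link0 fixed
link1: (2,0,0)
link2: (3,0,0)
PS 0-2 [J2]: (3,0,1)
link3: (4,0,1)
P 2-1 [J1]: (4,1,1)
link4: (5,1,1)
C 0-1 [J2]: (5,1,2)
link5: (6,1,2)
R 5-0 [J1]: (6,2,2)
C 0-3 [J2]: (6,2,3)
PS 5-4 [J2]: (6,2,4)
R 5-3 [J1]: (6,3,4)
link6: (7,3,4)
R 6-5 [J1]: (7,4,4)
C 2-6 [J2]: (7,4,5)
P 4-0 [J1]: (7,5,5)
Grübler: 3·6 − 2·5 − 5 = 3

M = 3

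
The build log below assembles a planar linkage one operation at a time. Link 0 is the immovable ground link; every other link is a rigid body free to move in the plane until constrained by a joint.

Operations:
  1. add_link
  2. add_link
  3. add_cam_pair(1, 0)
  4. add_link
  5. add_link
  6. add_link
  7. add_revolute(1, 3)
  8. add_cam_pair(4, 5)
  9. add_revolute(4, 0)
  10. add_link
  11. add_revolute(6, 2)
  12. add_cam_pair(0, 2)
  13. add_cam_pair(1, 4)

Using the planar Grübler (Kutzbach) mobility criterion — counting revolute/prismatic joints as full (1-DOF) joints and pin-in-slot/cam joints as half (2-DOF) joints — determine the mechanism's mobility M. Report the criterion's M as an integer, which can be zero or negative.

M = 8

L=1 J1=0 J2=0
add link → L=2 J1=0 J2=0
add link → L=3 J1=0 J2=0
C@1,0 dof=2 J2 → L=3 J1=0 J2=1
add link → L=4 J1=0 J2=1
add link → L=5 J1=0 J2=1
add link → L=6 J1=0 J2=1
R@1,3 dof=1 J1 → L=6 J1=1 J2=1
C@4,5 dof=2 J2 → L=6 J1=1 J2=2
R@4,0 dof=1 J1 → L=6 J1=2 J2=2
add link → L=7 J1=2 J2=2
R@6,2 dof=1 J1 → L=7 J1=3 J2=2
C@0,2 dof=2 J2 → L=7 J1=3 J2=3
C@1,4 dof=2 J2 → L=7 J1=3 J2=4
M=3(L−1)−2J1−J2=3·6−2·3−4=8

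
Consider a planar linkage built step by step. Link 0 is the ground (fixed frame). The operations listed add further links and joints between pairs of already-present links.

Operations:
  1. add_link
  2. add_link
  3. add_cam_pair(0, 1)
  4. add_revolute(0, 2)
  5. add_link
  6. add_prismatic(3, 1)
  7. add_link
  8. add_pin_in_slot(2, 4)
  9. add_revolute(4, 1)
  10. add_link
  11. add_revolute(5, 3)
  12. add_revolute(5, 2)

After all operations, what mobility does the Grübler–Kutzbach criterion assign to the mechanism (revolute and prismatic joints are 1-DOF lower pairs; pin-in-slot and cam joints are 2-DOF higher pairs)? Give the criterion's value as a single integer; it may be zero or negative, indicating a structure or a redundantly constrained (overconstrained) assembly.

(L,J1,J2)=(1,0,0); link0 fixed
link1: (2,0,0)
link2: (3,0,0)
C 0-1 [J2]: (3,0,1)
R 0-2 [J1]: (3,1,1)
link3: (4,1,1)
P 3-1 [J1]: (4,2,1)
link4: (5,2,1)
PS 2-4 [J2]: (5,2,2)
R 4-1 [J1]: (5,3,2)
link5: (6,3,2)
R 5-3 [J1]: (6,4,2)
R 5-2 [J1]: (6,5,2)
Grübler: 3·5 − 2·5 − 2 = 3

M = 3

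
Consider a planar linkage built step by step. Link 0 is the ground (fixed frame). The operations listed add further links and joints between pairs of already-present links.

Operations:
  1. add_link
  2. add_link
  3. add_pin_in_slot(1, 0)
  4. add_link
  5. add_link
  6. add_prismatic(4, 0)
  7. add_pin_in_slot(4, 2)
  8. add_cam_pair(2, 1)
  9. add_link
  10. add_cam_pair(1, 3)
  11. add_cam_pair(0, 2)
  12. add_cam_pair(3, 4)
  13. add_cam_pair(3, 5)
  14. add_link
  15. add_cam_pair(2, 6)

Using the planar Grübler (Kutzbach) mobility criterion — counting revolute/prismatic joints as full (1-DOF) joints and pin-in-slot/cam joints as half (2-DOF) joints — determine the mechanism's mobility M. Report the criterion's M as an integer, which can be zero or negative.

L=1 J1=0 J2=0
add link → L=2 J1=0 J2=0
add link → L=3 J1=0 J2=0
PS@1,0 dof=2 J2 → L=3 J1=0 J2=1
add link → L=4 J1=0 J2=1
add link → L=5 J1=0 J2=1
P@4,0 dof=1 J1 → L=5 J1=1 J2=1
PS@4,2 dof=2 J2 → L=5 J1=1 J2=2
C@2,1 dof=2 J2 → L=5 J1=1 J2=3
add link → L=6 J1=1 J2=3
C@1,3 dof=2 J2 → L=6 J1=1 J2=4
C@0,2 dof=2 J2 → L=6 J1=1 J2=5
C@3,4 dof=2 J2 → L=6 J1=1 J2=6
C@3,5 dof=2 J2 → L=6 J1=1 J2=7
add link → L=7 J1=1 J2=7
C@2,6 dof=2 J2 → L=7 J1=1 J2=8
M=3(L−1)−2J1−J2=3·6−2·1−8=8

M = 8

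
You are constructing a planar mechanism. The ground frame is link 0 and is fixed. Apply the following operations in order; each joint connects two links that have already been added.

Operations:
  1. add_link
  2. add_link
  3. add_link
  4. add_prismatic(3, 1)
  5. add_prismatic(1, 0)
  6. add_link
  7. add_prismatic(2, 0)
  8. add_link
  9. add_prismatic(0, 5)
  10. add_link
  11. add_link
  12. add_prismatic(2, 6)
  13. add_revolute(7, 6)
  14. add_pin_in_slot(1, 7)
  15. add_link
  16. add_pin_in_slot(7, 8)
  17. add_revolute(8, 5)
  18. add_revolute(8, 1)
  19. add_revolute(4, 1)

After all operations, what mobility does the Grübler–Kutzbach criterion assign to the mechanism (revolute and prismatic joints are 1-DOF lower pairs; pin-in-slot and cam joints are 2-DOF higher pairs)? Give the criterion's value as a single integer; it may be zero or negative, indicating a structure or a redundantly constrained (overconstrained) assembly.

M = 4

link 0 = ground. State L|J1|J2 = 1|0|0
+link1  2|0|0
+link2  3|0|0
+link3  4|0|0
P(3,1) f=1→J1  4|1|0
P(1,0) f=1→J1  4|2|0
+link4  5|2|0
P(2,0) f=1→J1  5|3|0
+link5  6|3|0
P(0,5) f=1→J1  6|4|0
+link6  7|4|0
+link7  8|4|0
P(2,6) f=1→J1  8|5|0
R(7,6) f=1→J1  8|6|0
PS(1,7) f=2→J2  8|6|1
+link8  9|6|1
PS(7,8) f=2→J2  9|6|2
R(8,5) f=1→J1  9|7|2
R(8,1) f=1→J1  9|8|2
R(4,1) f=1→J1  9|9|2
M = 3(9−1)−2·9−2 = 24−18−2 = 4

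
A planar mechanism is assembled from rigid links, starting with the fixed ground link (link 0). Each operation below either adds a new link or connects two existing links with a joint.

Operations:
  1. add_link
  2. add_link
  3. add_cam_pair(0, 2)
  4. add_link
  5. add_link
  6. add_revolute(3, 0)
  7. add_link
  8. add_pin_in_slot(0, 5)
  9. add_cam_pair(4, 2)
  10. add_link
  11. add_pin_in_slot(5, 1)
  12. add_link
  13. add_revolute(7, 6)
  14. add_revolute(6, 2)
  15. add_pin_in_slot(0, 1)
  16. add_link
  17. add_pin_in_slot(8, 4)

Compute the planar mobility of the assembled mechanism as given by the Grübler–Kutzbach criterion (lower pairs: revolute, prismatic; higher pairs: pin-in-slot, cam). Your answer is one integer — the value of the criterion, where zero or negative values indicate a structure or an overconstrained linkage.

(L,J1,J2)=(1,0,0); link0 fixed
link1: (2,0,0)
link2: (3,0,0)
C 0-2 [J2]: (3,0,1)
link3: (4,0,1)
link4: (5,0,1)
R 3-0 [J1]: (5,1,1)
link5: (6,1,1)
PS 0-5 [J2]: (6,1,2)
C 4-2 [J2]: (6,1,3)
link6: (7,1,3)
PS 5-1 [J2]: (7,1,4)
link7: (8,1,4)
R 7-6 [J1]: (8,2,4)
R 6-2 [J1]: (8,3,4)
PS 0-1 [J2]: (8,3,5)
link8: (9,3,5)
PS 8-4 [J2]: (9,3,6)
Grübler: 3·8 − 2·3 − 6 = 12

M = 12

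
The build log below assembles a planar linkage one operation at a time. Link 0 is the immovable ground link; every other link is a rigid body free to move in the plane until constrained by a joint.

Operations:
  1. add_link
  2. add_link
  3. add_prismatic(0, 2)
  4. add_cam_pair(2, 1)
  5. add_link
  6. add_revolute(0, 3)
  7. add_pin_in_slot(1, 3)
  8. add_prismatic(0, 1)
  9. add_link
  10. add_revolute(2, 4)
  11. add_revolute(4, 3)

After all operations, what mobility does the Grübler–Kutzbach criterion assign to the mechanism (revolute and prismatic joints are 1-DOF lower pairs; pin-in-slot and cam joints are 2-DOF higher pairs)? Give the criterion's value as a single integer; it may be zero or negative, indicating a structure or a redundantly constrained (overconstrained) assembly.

M = 0

[1;0;0] (link 0 is ground)
L+ [2;0;0]
L+ [3;0;0]
P(0,2)∈J1 [3;1;0]
C(2,1)∈J2 [3;1;1]
L+ [4;1;1]
R(0,3)∈J1 [4;2;1]
PS(1,3)∈J2 [4;2;2]
P(0,1)∈J1 [4;3;2]
L+ [5;3;2]
R(2,4)∈J1 [5;4;2]
R(4,3)∈J1 [5;5;2]
mobility = 12 − 10 − 2 = 0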